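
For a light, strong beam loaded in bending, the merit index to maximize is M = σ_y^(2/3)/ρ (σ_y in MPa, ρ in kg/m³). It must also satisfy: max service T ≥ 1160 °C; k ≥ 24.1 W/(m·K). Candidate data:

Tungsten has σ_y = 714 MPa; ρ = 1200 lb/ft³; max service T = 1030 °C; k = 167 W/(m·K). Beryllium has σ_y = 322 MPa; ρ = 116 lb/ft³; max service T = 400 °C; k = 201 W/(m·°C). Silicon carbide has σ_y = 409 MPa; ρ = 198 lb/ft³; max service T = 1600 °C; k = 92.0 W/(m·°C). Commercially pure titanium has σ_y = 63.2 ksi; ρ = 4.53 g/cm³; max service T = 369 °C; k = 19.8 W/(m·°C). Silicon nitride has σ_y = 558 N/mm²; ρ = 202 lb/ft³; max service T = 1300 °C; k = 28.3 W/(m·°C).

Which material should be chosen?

Screen on constraints: max service T ≥ 1160 °C; k ≥ 24.1 W/(m·K). Survivors: silicon carbide, silicon nitride.
Normalizing units and computing the index:
  silicon carbide: σ_y = 409.0 MPa, ρ = 3172 kg/m³
  silicon nitride: σ_y = 558.0 MPa, ρ = 3236 kg/m³
  silicon nitride: M = 20.9×10⁻³
  silicon carbide: M = 17.4×10⁻³
Silicon nitride has the largest M.

silicon nitride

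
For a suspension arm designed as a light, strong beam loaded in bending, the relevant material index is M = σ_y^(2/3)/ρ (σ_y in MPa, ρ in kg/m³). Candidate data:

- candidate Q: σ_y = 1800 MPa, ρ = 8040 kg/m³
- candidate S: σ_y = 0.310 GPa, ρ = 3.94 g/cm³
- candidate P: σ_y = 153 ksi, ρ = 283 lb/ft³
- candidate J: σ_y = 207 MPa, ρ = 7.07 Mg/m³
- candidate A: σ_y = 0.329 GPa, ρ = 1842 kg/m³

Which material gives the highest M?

In SI units:
  candidate Q: σ_y = 1800 MPa, ρ = 8040 kg/m³
  candidate S: σ_y = 310.0 MPa, ρ = 3940 kg/m³
  candidate P: σ_y = 1055 MPa, ρ = 4533 kg/m³
  candidate J: σ_y = 207.0 MPa, ρ = 7070 kg/m³
  candidate A: σ_y = 329.0 MPa, ρ = 1842 kg/m³
  candidate A: M = 25.9×10⁻³
  candidate P: M = 22.9×10⁻³
  candidate Q: M = 18.4×10⁻³
  candidate S: M = 11.6×10⁻³
  candidate J: M = 4.95×10⁻³
Candidate A has the largest M.

candidate A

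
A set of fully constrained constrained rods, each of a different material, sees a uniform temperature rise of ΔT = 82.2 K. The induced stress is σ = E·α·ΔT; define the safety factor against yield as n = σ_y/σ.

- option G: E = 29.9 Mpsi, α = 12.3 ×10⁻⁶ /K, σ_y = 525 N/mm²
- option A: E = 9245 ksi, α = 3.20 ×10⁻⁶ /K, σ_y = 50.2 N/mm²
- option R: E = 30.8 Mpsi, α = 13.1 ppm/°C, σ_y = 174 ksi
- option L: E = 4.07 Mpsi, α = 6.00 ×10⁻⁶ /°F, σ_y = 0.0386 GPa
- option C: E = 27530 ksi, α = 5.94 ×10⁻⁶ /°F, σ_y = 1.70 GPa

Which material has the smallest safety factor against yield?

Per material, after unit conversion:
  option G: E = 206.2, α = 12.3, σ_y = 525.0 → σ = 208 MPa, n = 2.52
  option A: E = 63.74, α = 3.20, σ_y = 50.20 → σ = 16.8 MPa, n = 2.99
  option R: E = 212.4, α = 13.1, σ_y = 1200 → σ = 229 MPa, n = 5.25
  option L: E = 28.06, α = 10.8, σ_y = 38.60 → σ = 24.9 MPa, n = 1.55
  option C: E = 189.8, α = 10.7, σ_y = 1700 → σ = 167 MPa, n = 10.2
Option L has the lowest safety factor, n = 1.55.

option L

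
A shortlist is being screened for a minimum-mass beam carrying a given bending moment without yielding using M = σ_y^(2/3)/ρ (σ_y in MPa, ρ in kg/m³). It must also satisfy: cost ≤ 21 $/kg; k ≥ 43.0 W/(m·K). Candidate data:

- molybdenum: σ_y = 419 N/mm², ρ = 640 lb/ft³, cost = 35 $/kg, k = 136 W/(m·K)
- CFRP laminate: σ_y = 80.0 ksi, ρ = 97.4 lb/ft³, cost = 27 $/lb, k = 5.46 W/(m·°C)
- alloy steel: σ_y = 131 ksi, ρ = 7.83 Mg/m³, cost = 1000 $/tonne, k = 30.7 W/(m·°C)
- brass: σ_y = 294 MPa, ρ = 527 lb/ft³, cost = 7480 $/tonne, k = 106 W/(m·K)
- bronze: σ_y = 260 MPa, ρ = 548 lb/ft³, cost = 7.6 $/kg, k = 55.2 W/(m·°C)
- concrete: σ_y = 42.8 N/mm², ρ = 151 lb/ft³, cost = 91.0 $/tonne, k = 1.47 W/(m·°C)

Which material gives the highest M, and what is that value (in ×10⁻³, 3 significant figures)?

Screen on constraints: cost ≤ 21 $/kg; k ≥ 43.0 W/(m·K). Survivors: brass, bronze.
Convert each candidate to consistent units, then evaluate M:
  brass: σ_y = 294.0 MPa, ρ = 8442 kg/m³
  bronze: σ_y = 260.0 MPa, ρ = 8778 kg/m³
  brass: M = 5.24×10⁻³
  bronze: M = 4.64×10⁻³
Brass has the largest M.

brass, M = 5.24×10⁻³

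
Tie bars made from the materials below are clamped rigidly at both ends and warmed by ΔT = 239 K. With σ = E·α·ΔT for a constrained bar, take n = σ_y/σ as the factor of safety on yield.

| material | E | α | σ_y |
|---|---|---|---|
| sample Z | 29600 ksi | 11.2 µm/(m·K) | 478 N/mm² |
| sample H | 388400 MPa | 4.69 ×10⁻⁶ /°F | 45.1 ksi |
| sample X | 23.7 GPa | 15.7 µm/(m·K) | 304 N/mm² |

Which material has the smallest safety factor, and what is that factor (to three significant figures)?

With everything in SI (GPa, ×10⁻⁶/K, MPa):
  sample Z: E = 204.1, α = 11.2, σ_y = 478.0 → σ = 546 MPa, n = 0.875
  sample H: E = 388.4, α = 8.44, σ_y = 311.0 → σ = 784 MPa, n = 0.397
  sample X: E = 23.70, α = 15.7, σ_y = 304.0 → σ = 88.9 MPa, n = 3.42
Sample H has the lowest safety factor, n = 0.397.

sample H, n = 0.397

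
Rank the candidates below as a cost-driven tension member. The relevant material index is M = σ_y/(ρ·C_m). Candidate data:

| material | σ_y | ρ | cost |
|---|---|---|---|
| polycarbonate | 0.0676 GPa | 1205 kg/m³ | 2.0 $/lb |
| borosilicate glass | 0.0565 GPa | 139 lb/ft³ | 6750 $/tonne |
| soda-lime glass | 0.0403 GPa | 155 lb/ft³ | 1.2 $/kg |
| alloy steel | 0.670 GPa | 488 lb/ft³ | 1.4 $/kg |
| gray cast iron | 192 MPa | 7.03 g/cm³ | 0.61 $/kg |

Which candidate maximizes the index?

alloy steel

In SI units:
  polycarbonate: σ_y = 67.60 MPa, ρ = 1205 kg/m³, cost = 4.409 $/kg
  borosilicate glass: σ_y = 56.50 MPa, ρ = 2227 kg/m³, cost = 6.750 $/kg
  soda-lime glass: σ_y = 40.30 MPa, ρ = 2483 kg/m³, cost = 1.200 $/kg
  alloy steel: σ_y = 670.0 MPa, ρ = 7817 kg/m³, cost = 1.400 $/kg
  gray cast iron: σ_y = 192.0 MPa, ρ = 7030 kg/m³, cost = 0.6100 $/kg
  alloy steel: M = 61.2 kN·m per $
  gray cast iron: M = 44.8 kN·m per $
  soda-lime glass: M = 13.5 kN·m per $
  polycarbonate: M = 12.7 kN·m per $
  borosilicate glass: M = 3.76 kN·m per $
Highest index: alloy steel.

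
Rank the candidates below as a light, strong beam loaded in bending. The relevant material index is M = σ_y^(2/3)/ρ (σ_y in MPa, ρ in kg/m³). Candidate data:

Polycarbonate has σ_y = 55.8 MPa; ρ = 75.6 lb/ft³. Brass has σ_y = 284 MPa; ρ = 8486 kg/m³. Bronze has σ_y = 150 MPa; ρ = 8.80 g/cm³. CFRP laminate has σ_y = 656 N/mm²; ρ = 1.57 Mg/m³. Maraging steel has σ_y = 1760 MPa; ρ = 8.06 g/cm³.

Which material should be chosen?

Convert each candidate to consistent units, then evaluate M:
  polycarbonate: σ_y = 55.80 MPa, ρ = 1211 kg/m³
  brass: σ_y = 284.0 MPa, ρ = 8486 kg/m³
  bronze: σ_y = 150.0 MPa, ρ = 8800 kg/m³
  CFRP laminate: σ_y = 656.0 MPa, ρ = 1570 kg/m³
  maraging steel: σ_y = 1760 MPa, ρ = 8060 kg/m³
  CFRP laminate: M = 48.1×10⁻³
  maraging steel: M = 18.1×10⁻³
  polycarbonate: M = 12.1×10⁻³
  brass: M = 5.09×10⁻³
  bronze: M = 3.21×10⁻³
CFRP laminate ranks first.

CFRP laminate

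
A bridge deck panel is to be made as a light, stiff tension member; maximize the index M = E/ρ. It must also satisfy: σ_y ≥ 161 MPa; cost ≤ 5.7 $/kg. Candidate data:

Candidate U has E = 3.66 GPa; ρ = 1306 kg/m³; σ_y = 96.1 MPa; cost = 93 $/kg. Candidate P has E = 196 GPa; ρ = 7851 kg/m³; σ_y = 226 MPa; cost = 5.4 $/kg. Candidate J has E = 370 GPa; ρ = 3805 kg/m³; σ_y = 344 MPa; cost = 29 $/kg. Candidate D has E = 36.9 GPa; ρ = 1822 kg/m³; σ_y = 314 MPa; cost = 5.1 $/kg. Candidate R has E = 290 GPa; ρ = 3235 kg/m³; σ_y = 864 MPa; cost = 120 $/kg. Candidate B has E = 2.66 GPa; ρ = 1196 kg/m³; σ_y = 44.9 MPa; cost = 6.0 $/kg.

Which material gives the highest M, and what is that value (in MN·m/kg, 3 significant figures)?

Screen on constraints: σ_y ≥ 161 MPa; cost ≤ 5.7 $/kg. Survivors: candidate P, candidate D.
Per-candidate index values:
  candidate P: M = 25.0 MN·m/kg
  candidate D: M = 20.3 MN·m/kg
The maximum is for candidate P.

candidate P, M = 25.0 MN·m/kg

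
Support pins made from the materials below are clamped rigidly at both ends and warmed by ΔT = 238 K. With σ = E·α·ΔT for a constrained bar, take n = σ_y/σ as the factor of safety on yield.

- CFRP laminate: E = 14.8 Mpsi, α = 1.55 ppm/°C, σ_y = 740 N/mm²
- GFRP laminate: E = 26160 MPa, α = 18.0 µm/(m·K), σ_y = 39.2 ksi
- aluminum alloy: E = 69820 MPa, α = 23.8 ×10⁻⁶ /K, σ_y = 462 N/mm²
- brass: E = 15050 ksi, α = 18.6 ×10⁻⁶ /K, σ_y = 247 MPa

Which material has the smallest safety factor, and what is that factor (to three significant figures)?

Converting E to GPa, α to ×10⁻⁶/K, σ_y to MPa, then σ and n for each:
  CFRP laminate: E = 102.0, α = 1.55, σ_y = 740.0 → σ = 37.6 MPa, n = 19.7
  GFRP laminate: E = 26.16, α = 18.0, σ_y = 270.3 → σ = 112 MPa, n = 2.41
  aluminum alloy: E = 69.82, α = 23.8, σ_y = 462.0 → σ = 395 MPa, n = 1.17
  brass: E = 103.8, α = 18.6, σ_y = 247.0 → σ = 459 MPa, n = 0.538
The minimum is brass at n = 0.538.

brass, n = 0.538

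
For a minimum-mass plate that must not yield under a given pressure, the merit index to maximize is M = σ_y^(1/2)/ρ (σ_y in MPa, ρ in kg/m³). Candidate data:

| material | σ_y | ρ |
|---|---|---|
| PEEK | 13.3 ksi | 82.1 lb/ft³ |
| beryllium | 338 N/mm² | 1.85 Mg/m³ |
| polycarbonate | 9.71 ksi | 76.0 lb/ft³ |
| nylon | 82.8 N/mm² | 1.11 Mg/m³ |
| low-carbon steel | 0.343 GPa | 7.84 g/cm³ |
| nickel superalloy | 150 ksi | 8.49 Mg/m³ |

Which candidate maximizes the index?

beryllium

Putting every candidate on a common basis:
  PEEK: σ_y = 91.70 MPa, ρ = 1315 kg/m³
  beryllium: σ_y = 338.0 MPa, ρ = 1850 kg/m³
  polycarbonate: σ_y = 66.95 MPa, ρ = 1217 kg/m³
  nylon: σ_y = 82.80 MPa, ρ = 1110 kg/m³
  low-carbon steel: σ_y = 343.0 MPa, ρ = 7840 kg/m³
  nickel superalloy: σ_y = 1034 MPa, ρ = 8490 kg/m³
  beryllium: M = 9.94×10⁻³
  nylon: M = 8.20×10⁻³
  PEEK: M = 7.28×10⁻³
  polycarbonate: M = 6.72×10⁻³
  nickel superalloy: M = 3.79×10⁻³
  low-carbon steel: M = 2.36×10⁻³
Beryllium ranks first.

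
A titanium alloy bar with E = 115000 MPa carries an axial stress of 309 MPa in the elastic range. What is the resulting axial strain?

E = 115000 MPa = 115.0 GPa = 115000 MPa.
ε = σ/E = 309 / 115000 = 2.69×10⁻³.

2.69×10⁻³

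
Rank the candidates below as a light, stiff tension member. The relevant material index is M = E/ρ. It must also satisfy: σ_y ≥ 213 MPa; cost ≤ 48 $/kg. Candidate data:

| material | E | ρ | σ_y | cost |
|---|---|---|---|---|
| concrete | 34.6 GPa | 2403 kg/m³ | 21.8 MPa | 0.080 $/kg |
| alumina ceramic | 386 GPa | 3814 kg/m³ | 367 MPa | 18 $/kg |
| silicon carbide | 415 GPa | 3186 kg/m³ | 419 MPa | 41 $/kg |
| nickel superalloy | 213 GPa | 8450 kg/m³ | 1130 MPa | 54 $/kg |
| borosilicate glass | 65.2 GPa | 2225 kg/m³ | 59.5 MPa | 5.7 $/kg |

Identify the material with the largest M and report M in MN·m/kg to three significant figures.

silicon carbide, M = 130 MN·m/kg

Screen on constraints: σ_y ≥ 213 MPa; cost ≤ 48 $/kg. Survivors: alumina ceramic, silicon carbide.
Computing M directly (units already consistent):
  silicon carbide: M = 130 MN·m/kg
  alumina ceramic: M = 101 MN·m/kg
Silicon carbide ranks first.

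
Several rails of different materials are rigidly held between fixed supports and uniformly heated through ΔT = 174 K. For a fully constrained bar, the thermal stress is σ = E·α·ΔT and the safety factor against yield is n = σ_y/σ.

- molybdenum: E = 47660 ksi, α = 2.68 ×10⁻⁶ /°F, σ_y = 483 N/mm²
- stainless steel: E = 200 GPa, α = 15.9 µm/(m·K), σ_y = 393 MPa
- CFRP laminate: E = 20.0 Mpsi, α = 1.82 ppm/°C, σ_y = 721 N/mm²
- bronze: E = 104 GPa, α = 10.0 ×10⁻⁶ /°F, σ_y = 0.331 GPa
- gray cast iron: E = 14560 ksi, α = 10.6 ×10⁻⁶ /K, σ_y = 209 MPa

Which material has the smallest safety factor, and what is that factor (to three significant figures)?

Converting E to GPa, α to ×10⁻⁶/K, σ_y to MPa, then σ and n for each:
  molybdenum: E = 328.6, α = 4.82, σ_y = 483.0 → σ = 276 MPa, n = 1.75
  stainless steel: E = 200.0, α = 15.9, σ_y = 393.0 → σ = 553 MPa, n = 0.710
  CFRP laminate: E = 137.9, α = 1.82, σ_y = 721.0 → σ = 43.7 MPa, n = 16.5
  bronze: E = 104.0, α = 18.0, σ_y = 331.0 → σ = 326 MPa, n = 1.02
  gray cast iron: E = 100.4, α = 10.6, σ_y = 209.0 → σ = 185 MPa, n = 1.13
Stainless steel has the lowest safety factor, n = 0.710.

stainless steel, n = 0.710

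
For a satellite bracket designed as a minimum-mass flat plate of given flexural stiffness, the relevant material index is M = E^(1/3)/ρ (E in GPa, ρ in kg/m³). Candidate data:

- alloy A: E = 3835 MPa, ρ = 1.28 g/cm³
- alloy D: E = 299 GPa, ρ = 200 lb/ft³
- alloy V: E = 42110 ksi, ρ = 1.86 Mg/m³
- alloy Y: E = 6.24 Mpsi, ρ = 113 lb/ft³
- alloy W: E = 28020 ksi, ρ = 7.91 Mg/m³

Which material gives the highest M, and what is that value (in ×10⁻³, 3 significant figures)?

alloy V, M = 3.56×10⁻³

In SI units:
  alloy A: E = 3.835 GPa, ρ = 1280 kg/m³
  alloy D: E = 299.0 GPa, ρ = 3204 kg/m³
  alloy V: E = 290.3 GPa, ρ = 1860 kg/m³
  alloy Y: E = 43.02 GPa, ρ = 1810 kg/m³
  alloy W: E = 193.2 GPa, ρ = 7910 kg/m³
  alloy V: M = 3.56×10⁻³
  alloy D: M = 2.09×10⁻³
  alloy Y: M = 1.94×10⁻³
  alloy A: M = 1.22×10⁻³
  alloy W: M = 0.731×10⁻³
Highest index: alloy V.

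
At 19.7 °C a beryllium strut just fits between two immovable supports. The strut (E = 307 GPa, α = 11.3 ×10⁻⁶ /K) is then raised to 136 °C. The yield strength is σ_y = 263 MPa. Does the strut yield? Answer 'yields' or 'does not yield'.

ΔT = 116.3 K. Constrained thermal stress σ = E·α·ΔT = 307.0×10³ MPa × 11.3×10⁻⁶ × 116.3 = 403 MPa (compressive).
Compare to σ_y = 263 MPa: σ ≥ σ_y, so it yields.

yields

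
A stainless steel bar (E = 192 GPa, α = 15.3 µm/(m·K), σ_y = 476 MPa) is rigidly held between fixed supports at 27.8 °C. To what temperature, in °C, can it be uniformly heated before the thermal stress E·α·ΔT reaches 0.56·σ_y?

E·α·ΔT = 266.6 MPa ⇒ ΔT = 266.6 / (192.0×10³ × 15.3×10⁻⁶) = 90.74 K.
T = 27.8 + 90.74 = 118.5 °C.

119 °C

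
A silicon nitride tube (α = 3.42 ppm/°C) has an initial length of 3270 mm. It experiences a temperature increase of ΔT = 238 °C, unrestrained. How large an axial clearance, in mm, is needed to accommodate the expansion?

2.66 mm

ΔL = α·L₀·ΔT = 3.42×10⁻⁶ × 3270 mm × 238.0 K = 2.66 mm.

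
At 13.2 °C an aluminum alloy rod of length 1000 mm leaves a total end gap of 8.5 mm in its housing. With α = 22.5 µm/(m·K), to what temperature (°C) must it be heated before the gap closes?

α·L₀·ΔT = 8.5 mm ⇒ ΔT = 8.5 / (22.5×10⁻⁶ × 1000.0) = 377.8 K.
T = 13.2 + 377.8 = 391.0 °C.

391 °C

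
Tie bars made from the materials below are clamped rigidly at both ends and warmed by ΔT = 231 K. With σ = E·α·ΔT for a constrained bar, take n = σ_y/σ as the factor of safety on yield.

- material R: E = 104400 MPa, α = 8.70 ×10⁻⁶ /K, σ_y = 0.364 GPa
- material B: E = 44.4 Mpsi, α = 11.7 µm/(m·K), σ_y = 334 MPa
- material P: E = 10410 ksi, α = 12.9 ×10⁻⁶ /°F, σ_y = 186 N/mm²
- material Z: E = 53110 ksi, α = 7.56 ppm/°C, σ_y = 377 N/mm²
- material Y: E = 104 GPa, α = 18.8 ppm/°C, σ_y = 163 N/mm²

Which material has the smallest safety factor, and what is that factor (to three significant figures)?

material Y, n = 0.361

Converting E to GPa, α to ×10⁻⁶/K, σ_y to MPa, then σ and n for each:
  material R: E = 104.4, α = 8.70, σ_y = 364.0 → σ = 210 MPa, n = 1.73
  material B: E = 306.1, α = 11.7, σ_y = 334.0 → σ = 827 MPa, n = 0.404
  material P: E = 71.77, α = 23.2, σ_y = 186.0 → σ = 385 MPa, n = 0.483
  material Z: E = 366.2, α = 7.56, σ_y = 377.0 → σ = 639 MPa, n = 0.590
  material Y: E = 104.0, α = 18.8, σ_y = 163.0 → σ = 452 MPa, n = 0.361
Material Y has the lowest safety factor, n = 0.361.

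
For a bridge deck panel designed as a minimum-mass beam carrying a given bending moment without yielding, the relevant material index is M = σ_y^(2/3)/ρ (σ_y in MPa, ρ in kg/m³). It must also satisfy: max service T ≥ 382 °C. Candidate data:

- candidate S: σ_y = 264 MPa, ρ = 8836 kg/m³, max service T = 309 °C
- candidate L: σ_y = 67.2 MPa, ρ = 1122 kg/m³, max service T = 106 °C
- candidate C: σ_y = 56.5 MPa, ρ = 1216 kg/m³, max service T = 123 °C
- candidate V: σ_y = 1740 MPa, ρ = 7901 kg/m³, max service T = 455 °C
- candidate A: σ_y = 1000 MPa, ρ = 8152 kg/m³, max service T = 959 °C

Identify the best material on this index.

candidate V

Screen on constraints: max service T ≥ 382 °C. Survivors: candidate V, candidate A.
Computing M directly (units already consistent):
  candidate V: M = 18.3×10⁻³
  candidate A: M = 12.3×10⁻³
Candidate V ranks first.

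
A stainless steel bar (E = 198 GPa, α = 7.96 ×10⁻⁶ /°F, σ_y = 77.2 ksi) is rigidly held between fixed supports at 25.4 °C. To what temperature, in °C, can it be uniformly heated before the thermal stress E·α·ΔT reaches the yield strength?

213 °C

α = 7.96×10⁻⁶/°F × 9/5 = 14.3×10⁻⁶/K.
σ_y = 77.2 ksi = 532.3 MPa.
E·α·ΔT = 532.3 MPa ⇒ ΔT = 532.3 / (198.0×10³ × 14.3×10⁻⁶) = 187.6 K.
T = 25.4 + 187.6 = 213.0 °C.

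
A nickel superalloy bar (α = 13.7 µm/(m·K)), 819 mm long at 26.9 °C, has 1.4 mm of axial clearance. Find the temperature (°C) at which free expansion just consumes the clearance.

152 °C

α·L₀·ΔT = 1.4 mm ⇒ ΔT = 1.4 / (13.7×10⁻⁶ × 819.0) = 124.8 K.
T = 26.9 + 124.8 = 151.7 °C.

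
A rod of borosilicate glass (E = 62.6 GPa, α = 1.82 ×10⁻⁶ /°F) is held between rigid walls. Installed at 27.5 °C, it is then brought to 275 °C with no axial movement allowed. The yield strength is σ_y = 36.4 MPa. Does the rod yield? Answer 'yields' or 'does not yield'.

yields

α = 1.82×10⁻⁶/°F × 9/5 = 3.28×10⁻⁶/K.
ΔT = 247.5 K. Constrained thermal stress σ = E·α·ΔT = 62.60×10³ MPa × 3.28×10⁻⁶ × 247.5 = 50.8 MPa (compressive).
Compare to σ_y = 36.4 MPa: σ ≥ σ_y, so it yields.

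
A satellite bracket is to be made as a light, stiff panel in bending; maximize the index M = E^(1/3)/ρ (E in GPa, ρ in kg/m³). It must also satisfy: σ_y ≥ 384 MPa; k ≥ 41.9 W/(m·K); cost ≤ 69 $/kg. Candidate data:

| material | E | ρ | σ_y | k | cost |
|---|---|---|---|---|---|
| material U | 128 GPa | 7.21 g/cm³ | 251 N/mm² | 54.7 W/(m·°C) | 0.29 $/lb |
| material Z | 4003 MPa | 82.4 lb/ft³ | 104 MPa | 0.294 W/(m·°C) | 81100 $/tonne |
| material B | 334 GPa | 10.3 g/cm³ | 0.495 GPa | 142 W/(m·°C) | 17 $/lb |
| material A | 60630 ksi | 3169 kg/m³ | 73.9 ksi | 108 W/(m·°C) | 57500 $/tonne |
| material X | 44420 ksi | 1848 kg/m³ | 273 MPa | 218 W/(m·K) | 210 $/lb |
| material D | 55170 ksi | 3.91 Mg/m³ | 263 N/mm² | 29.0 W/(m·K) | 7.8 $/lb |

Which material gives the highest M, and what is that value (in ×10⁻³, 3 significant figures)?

material A, M = 2.36×10⁻³

Screen on constraints: σ_y ≥ 384 MPa; k ≥ 41.9 W/(m·K); cost ≤ 69 $/kg. Survivors: material B, material A.
Convert each candidate to consistent units, then evaluate M:
  material B: E = 334.0 GPa, ρ = 10300 kg/m³
  material A: E = 418.0 GPa, ρ = 3169 kg/m³
  material A: M = 2.36×10⁻³
  material B: M = 0.674×10⁻³
Highest index: material A.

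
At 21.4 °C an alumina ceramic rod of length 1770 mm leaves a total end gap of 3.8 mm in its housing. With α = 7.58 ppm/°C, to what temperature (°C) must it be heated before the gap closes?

α·L₀·ΔT = 3.8 mm ⇒ ΔT = 3.8 / (7.58×10⁻⁶ × 1770.0) = 283.2 K.
T = 21.4 + 283.2 = 304.6 °C.

305 °C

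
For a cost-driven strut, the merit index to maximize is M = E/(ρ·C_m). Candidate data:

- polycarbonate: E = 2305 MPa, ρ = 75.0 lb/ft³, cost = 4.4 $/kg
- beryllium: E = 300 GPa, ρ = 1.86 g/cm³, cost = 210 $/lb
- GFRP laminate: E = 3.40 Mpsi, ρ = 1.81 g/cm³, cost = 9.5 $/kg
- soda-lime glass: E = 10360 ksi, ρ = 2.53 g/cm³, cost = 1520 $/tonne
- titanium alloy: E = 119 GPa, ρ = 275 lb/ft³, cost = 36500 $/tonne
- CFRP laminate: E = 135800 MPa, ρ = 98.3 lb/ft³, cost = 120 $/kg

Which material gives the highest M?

soda-lime glass

After converting to SI:
  polycarbonate: E = 2.305 GPa, ρ = 1201 kg/m³, cost = 4.400 $/kg
  beryllium: E = 300.0 GPa, ρ = 1860 kg/m³, cost = 463.0 $/kg
  GFRP laminate: E = 23.44 GPa, ρ = 1810 kg/m³, cost = 9.500 $/kg
  soda-lime glass: E = 71.43 GPa, ρ = 2530 kg/m³, cost = 1.520 $/kg
  titanium alloy: E = 119.0 GPa, ρ = 4405 kg/m³, cost = 36.50 $/kg
  CFRP laminate: E = 135.8 GPa, ρ = 1575 kg/m³, cost = 120.0 $/kg
  soda-lime glass: M = 18.6 MN·m per $
  GFRP laminate: M = 1.36 MN·m per $
  titanium alloy: M = 0.740 MN·m per $
  CFRP laminate: M = 0.719 MN·m per $
  polycarbonate: M = 0.436 MN·m per $
  beryllium: M = 0.348 MN·m per $
The maximum is for soda-lime glass.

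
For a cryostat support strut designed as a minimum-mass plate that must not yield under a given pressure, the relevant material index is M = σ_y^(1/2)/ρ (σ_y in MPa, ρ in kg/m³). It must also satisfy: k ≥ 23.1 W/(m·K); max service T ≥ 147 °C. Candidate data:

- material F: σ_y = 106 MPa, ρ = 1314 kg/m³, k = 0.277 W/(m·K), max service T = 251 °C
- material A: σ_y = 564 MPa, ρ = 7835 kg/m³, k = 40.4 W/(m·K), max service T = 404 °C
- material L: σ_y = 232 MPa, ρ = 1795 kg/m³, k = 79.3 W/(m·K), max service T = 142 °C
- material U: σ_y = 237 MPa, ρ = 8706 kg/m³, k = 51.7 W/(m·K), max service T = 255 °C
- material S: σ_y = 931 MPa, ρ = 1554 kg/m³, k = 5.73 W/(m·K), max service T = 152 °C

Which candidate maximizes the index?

Screen on constraints: k ≥ 23.1 W/(m·K); max service T ≥ 147 °C. Survivors: material A, material U.
Evaluate M for each candidate:
  material A: M = 3.03×10⁻³
  material U: M = 1.77×10⁻³
Material A ranks first.

material A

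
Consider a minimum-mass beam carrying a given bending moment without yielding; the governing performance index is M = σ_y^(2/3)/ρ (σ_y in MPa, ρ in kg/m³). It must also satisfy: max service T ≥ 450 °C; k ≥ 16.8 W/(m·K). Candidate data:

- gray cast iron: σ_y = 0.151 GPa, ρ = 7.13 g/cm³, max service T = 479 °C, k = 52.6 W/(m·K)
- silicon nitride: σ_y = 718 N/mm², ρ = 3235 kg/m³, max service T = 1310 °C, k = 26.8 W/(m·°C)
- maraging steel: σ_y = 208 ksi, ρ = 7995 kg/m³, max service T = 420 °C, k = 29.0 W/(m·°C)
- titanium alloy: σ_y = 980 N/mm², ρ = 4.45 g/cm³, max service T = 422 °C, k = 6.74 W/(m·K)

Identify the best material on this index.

silicon nitride

Screen on constraints: max service T ≥ 450 °C; k ≥ 16.8 W/(m·K). Survivors: gray cast iron, silicon nitride.
Putting every candidate on a common basis:
  gray cast iron: σ_y = 151.0 MPa, ρ = 7130 kg/m³
  silicon nitride: σ_y = 718.0 MPa, ρ = 3235 kg/m³
  silicon nitride: M = 24.8×10⁻³
  gray cast iron: M = 3.98×10⁻³
Highest index: silicon nitride.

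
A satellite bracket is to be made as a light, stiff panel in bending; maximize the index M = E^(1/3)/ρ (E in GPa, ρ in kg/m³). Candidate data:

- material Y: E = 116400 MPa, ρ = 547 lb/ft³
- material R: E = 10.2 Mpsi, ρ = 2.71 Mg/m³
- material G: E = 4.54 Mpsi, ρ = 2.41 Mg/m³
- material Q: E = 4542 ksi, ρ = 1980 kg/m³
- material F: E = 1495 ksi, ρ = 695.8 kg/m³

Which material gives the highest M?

In SI units:
  material Y: E = 116.4 GPa, ρ = 8762 kg/m³
  material R: E = 70.33 GPa, ρ = 2710 kg/m³
  material G: E = 31.30 GPa, ρ = 2410 kg/m³
  material Q: E = 31.32 GPa, ρ = 1980 kg/m³
  material F: E = 10.31 GPa, ρ = 695.8 kg/m³
  material F: M = 3.13×10⁻³
  material Q: M = 1.59×10⁻³
  material R: M = 1.52×10⁻³
  material G: M = 1.31×10⁻³
  material Y: M = 0.557×10⁻³
Material F ranks first.

material F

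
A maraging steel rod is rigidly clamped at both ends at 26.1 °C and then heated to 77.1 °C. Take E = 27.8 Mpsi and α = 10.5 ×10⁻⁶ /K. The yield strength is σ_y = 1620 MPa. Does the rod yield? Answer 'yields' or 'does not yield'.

does not yield

E = 27.8 Mpsi = 191.7 GPa.
ΔT = 51.00 K. Constrained thermal stress σ = E·α·ΔT = 191.7×10³ MPa × 10.5×10⁻⁶ × 51.00 = 103 MPa (compressive).
Compare to σ_y = 1620 MPa: σ < σ_y, so it does not yield.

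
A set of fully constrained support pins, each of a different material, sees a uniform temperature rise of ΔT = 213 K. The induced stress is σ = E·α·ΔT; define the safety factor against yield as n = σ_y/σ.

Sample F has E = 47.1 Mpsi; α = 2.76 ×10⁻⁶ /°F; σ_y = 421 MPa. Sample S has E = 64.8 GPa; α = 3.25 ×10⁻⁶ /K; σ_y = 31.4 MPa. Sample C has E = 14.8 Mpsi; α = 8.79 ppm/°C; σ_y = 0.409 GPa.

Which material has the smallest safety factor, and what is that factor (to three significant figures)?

sample S, n = 0.700

In consistent units (E in GPa, α in ×10⁻⁶/K, σ_y in MPa):
  sample F: E = 324.7, α = 4.97, σ_y = 421.0 → σ = 344 MPa, n = 1.23
  sample S: E = 64.80, α = 3.25, σ_y = 31.40 → σ = 44.9 MPa, n = 0.700
  sample C: E = 102.0, α = 8.79, σ_y = 409.0 → σ = 191 MPa, n = 2.14
Smallest n: sample S with n = 0.700.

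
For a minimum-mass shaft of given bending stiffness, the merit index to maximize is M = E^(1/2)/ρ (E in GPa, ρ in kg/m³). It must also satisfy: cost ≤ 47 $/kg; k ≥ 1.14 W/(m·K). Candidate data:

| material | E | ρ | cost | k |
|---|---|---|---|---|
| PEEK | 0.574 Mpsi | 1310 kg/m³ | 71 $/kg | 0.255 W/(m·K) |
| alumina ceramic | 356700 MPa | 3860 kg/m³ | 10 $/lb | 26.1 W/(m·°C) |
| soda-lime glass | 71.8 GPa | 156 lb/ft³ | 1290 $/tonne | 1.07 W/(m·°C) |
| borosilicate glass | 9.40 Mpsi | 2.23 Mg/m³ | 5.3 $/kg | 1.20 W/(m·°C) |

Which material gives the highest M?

alumina ceramic

Screen on constraints: cost ≤ 47 $/kg; k ≥ 1.14 W/(m·K). Survivors: alumina ceramic, borosilicate glass.
In SI units:
  alumina ceramic: E = 356.7 GPa, ρ = 3860 kg/m³
  borosilicate glass: E = 64.81 GPa, ρ = 2230 kg/m³
  alumina ceramic: M = 4.89×10⁻³
  borosilicate glass: M = 3.61×10⁻³
Highest index: alumina ceramic.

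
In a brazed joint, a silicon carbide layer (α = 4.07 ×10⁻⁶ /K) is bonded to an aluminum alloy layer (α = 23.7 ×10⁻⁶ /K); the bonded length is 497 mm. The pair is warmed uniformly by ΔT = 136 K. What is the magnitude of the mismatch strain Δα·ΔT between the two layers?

Δα = |4.07 − 23.7|×10⁻⁶/K = 19.6×10⁻⁶/K.
Mismatch strain = Δα·ΔT = 19.6×10⁻⁶ × 136.0 = 2.67×10⁻³.

2.67×10⁻³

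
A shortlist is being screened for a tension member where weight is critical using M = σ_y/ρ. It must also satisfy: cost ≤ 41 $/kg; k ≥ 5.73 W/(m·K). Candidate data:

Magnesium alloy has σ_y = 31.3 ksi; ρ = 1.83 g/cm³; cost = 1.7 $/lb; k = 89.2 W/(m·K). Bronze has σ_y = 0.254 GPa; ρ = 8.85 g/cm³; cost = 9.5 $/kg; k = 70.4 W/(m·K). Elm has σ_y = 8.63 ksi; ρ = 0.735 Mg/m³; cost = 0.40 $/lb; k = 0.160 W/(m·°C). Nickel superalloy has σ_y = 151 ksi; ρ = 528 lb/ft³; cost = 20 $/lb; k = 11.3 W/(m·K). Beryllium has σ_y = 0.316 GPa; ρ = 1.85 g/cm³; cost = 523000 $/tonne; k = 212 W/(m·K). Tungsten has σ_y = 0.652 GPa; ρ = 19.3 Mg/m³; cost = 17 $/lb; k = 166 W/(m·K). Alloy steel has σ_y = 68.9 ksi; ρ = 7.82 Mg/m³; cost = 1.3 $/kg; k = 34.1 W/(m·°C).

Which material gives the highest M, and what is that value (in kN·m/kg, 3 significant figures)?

magnesium alloy, M = 118 kN·m/kg

Screen on constraints: cost ≤ 41 $/kg; k ≥ 5.73 W/(m·K). Survivors: magnesium alloy, bronze, tungsten, alloy steel.
Putting every candidate on a common basis:
  magnesium alloy: σ_y = 215.8 MPa, ρ = 1830 kg/m³
  bronze: σ_y = 254.0 MPa, ρ = 8850 kg/m³
  tungsten: σ_y = 652.0 MPa, ρ = 19300 kg/m³
  alloy steel: σ_y = 475.0 MPa, ρ = 7820 kg/m³
  magnesium alloy: M = 118 kN·m/kg
  alloy steel: M = 60.7 kN·m/kg
  tungsten: M = 33.8 kN·m/kg
  bronze: M = 28.7 kN·m/kg
Magnesium alloy has the largest M.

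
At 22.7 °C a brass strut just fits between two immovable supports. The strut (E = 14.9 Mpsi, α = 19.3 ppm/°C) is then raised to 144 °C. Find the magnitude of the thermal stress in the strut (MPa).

E = 14.9 Mpsi = 102.7 GPa.
ΔT = 121.3 K. Constrained thermal stress σ = E·α·ΔT = 102.7×10³ MPa × 19.3×10⁻⁶ × 121.3 = 241 MPa (compressive).

241 MPa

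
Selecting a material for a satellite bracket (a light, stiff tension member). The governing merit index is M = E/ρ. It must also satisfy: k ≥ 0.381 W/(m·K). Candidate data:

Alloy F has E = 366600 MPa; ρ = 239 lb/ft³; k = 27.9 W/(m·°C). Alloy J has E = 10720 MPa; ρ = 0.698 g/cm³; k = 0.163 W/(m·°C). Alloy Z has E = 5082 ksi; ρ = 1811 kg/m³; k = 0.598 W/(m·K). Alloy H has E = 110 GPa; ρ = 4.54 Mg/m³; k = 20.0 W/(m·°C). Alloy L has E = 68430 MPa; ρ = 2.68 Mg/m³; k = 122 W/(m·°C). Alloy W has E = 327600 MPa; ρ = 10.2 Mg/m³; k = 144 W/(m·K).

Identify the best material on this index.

alloy F

Screen on constraints: k ≥ 0.381 W/(m·K). Survivors: alloy F, alloy Z, alloy H, alloy L, alloy W.
Putting every candidate on a common basis:
  alloy F: E = 366.6 GPa, ρ = 3828 kg/m³
  alloy Z: E = 35.04 GPa, ρ = 1811 kg/m³
  alloy H: E = 110.0 GPa, ρ = 4540 kg/m³
  alloy L: E = 68.43 GPa, ρ = 2680 kg/m³
  alloy W: E = 327.6 GPa, ρ = 10200 kg/m³
  alloy F: M = 95.8 MN·m/kg
  alloy W: M = 32.1 MN·m/kg
  alloy L: M = 25.5 MN·m/kg
  alloy H: M = 24.2 MN·m/kg
  alloy Z: M = 19.3 MN·m/kg
Alloy F ranks first.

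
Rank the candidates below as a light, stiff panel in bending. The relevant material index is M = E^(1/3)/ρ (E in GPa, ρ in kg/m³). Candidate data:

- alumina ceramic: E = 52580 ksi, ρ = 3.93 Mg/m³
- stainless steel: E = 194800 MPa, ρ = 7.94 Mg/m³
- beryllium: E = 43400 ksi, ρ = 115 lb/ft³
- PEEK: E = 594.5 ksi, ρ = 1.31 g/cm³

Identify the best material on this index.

beryllium

Convert each candidate to consistent units, then evaluate M:
  alumina ceramic: E = 362.5 GPa, ρ = 3930 kg/m³
  stainless steel: E = 194.8 GPa, ρ = 7940 kg/m³
  beryllium: E = 299.2 GPa, ρ = 1842 kg/m³
  PEEK: E = 4.099 GPa, ρ = 1310 kg/m³
  beryllium: M = 3.63×10⁻³
  alumina ceramic: M = 1.81×10⁻³
  PEEK: M = 1.22×10⁻³
  stainless steel: M = 0.730×10⁻³
Beryllium has the largest M.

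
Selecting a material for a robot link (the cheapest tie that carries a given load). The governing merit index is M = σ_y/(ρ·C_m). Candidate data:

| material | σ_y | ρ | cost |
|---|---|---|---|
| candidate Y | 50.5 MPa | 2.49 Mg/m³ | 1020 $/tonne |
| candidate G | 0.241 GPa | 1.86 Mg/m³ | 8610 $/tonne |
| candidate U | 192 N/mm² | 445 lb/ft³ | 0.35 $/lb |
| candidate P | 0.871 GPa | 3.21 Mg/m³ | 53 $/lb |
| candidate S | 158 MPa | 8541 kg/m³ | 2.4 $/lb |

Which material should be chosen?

candidate U

Normalizing units and computing the index:
  candidate Y: σ_y = 50.50 MPa, ρ = 2490 kg/m³, cost = 1.020 $/kg
  candidate G: σ_y = 241.0 MPa, ρ = 1860 kg/m³, cost = 8.610 $/kg
  candidate U: σ_y = 192.0 MPa, ρ = 7128 kg/m³, cost = 0.7716 $/kg
  candidate P: σ_y = 871.0 MPa, ρ = 3210 kg/m³, cost = 116.8 $/kg
  candidate S: σ_y = 158.0 MPa, ρ = 8541 kg/m³, cost = 5.291 $/kg
  candidate U: M = 34.9 kN·m per $
  candidate Y: M = 19.9 kN·m per $
  candidate G: M = 15.0 kN·m per $
  candidate S: M = 3.50 kN·m per $
  candidate P: M = 2.32 kN·m per $
The maximum is for candidate U.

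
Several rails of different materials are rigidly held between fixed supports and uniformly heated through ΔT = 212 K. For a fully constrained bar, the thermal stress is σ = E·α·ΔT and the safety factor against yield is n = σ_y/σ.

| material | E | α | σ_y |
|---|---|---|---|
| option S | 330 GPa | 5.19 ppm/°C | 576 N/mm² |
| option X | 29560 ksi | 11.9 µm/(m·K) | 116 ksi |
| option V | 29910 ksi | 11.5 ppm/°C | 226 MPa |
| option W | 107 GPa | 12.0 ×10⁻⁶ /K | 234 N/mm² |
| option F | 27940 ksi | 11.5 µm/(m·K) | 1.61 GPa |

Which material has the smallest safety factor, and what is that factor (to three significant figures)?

option V, n = 0.450

In consistent units (E in GPa, α in ×10⁻⁶/K, σ_y in MPa):
  option S: E = 330.0, α = 5.19, σ_y = 576.0 → σ = 363 MPa, n = 1.59
  option X: E = 203.8, α = 11.9, σ_y = 799.8 → σ = 514 MPa, n = 1.56
  option V: E = 206.2, α = 11.5, σ_y = 226.0 → σ = 503 MPa, n = 0.450
  option W: E = 107.0, α = 12.0, σ_y = 234.0 → σ = 272 MPa, n = 0.860
  option F: E = 192.6, α = 11.5, σ_y = 1610 → σ = 470 MPa, n = 3.43
The minimum is option V at n = 0.450.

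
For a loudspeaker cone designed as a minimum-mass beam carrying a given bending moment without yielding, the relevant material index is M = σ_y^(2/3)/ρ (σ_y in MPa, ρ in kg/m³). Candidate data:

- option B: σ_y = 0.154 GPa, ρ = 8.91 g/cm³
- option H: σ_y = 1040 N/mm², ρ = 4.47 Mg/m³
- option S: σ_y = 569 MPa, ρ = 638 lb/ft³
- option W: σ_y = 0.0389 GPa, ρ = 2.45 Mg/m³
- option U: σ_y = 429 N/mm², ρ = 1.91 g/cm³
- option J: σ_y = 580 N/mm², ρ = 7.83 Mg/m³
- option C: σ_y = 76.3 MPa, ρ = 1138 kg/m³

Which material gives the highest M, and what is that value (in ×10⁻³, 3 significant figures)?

Putting every candidate on a common basis:
  option B: σ_y = 154.0 MPa, ρ = 8910 kg/m³
  option H: σ_y = 1040 MPa, ρ = 4470 kg/m³
  option S: σ_y = 569.0 MPa, ρ = 10220 kg/m³
  option W: σ_y = 38.90 MPa, ρ = 2450 kg/m³
  option U: σ_y = 429.0 MPa, ρ = 1910 kg/m³
  option J: σ_y = 580.0 MPa, ρ = 7830 kg/m³
  option C: σ_y = 76.30 MPa, ρ = 1138 kg/m³
  option U: M = 29.8×10⁻³
  option H: M = 23.0×10⁻³
  option C: M = 15.8×10⁻³
  option J: M = 8.88×10⁻³
  option S: M = 6.72×10⁻³
  option W: M = 4.69×10⁻³
  option B: M = 3.22×10⁻³
Option U has the largest M.

option U, M = 29.8×10⁻³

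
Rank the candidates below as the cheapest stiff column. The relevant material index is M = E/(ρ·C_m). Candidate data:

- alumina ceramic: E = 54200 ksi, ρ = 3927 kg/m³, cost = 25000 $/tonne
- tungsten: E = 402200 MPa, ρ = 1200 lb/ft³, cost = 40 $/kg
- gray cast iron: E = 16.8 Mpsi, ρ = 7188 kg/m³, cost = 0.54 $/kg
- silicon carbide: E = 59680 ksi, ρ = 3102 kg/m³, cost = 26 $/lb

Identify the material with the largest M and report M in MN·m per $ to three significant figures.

gray cast iron, M = 29.8 MN·m per $

In SI units:
  alumina ceramic: E = 373.7 GPa, ρ = 3927 kg/m³, cost = 25.00 $/kg
  tungsten: E = 402.2 GPa, ρ = 19220 kg/m³, cost = 40.00 $/kg
  gray cast iron: E = 115.8 GPa, ρ = 7188 kg/m³, cost = 0.5400 $/kg
  silicon carbide: E = 411.5 GPa, ρ = 3102 kg/m³, cost = 57.32 $/kg
  gray cast iron: M = 29.8 MN·m per $
  alumina ceramic: M = 3.81 MN·m per $
  silicon carbide: M = 2.31 MN·m per $
  tungsten: M = 0.523 MN·m per $
The maximum is for gray cast iron.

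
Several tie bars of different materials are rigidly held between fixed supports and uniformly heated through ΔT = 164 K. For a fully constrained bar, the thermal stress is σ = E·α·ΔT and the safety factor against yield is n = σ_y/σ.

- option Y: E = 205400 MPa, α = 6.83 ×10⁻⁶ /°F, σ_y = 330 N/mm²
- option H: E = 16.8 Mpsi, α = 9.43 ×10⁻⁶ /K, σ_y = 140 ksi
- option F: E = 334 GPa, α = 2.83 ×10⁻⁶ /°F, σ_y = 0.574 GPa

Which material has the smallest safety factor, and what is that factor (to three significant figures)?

option Y, n = 0.797

Converting E to GPa, α to ×10⁻⁶/K, σ_y to MPa, then σ and n for each:
  option Y: E = 205.4, α = 12.3, σ_y = 330.0 → σ = 414 MPa, n = 0.797
  option H: E = 115.8, α = 9.43, σ_y = 965.3 → σ = 179 MPa, n = 5.39
  option F: E = 334.0, α = 5.09, σ_y = 574.0 → σ = 279 MPa, n = 2.06
Smallest n: option Y with n = 0.797.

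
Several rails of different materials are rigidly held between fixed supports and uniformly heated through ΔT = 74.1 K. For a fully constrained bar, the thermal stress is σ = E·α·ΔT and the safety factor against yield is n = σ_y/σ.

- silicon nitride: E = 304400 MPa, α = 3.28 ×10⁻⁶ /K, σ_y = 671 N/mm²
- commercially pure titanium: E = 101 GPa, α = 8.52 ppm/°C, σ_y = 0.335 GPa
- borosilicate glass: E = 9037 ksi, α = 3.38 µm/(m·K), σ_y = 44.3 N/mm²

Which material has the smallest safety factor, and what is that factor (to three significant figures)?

In consistent units (E in GPa, α in ×10⁻⁶/K, σ_y in MPa):
  silicon nitride: E = 304.4, α = 3.28, σ_y = 671.0 → σ = 74.0 MPa, n = 9.07
  commercially pure titanium: E = 101.0, α = 8.52, σ_y = 335.0 → σ = 63.8 MPa, n = 5.25
  borosilicate glass: E = 62.31, α = 3.38, σ_y = 44.30 → σ = 15.6 MPa, n = 2.84
The minimum is borosilicate glass at n = 2.84.

borosilicate glass, n = 2.84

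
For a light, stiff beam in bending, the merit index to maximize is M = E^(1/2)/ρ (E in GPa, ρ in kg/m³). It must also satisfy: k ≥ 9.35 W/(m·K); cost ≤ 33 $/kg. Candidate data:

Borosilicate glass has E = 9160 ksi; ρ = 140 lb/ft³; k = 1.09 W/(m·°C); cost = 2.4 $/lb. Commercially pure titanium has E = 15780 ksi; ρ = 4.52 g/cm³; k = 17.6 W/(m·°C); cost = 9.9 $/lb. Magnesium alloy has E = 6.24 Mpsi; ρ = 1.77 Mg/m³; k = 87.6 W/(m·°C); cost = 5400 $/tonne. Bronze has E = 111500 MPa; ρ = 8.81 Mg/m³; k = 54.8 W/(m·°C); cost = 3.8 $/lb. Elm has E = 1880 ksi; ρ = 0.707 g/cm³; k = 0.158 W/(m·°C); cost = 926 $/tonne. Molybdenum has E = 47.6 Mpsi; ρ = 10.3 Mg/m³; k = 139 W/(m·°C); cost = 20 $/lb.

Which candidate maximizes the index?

magnesium alloy

Screen on constraints: k ≥ 9.35 W/(m·K); cost ≤ 33 $/kg. Survivors: commercially pure titanium, magnesium alloy, bronze.
In SI units:
  commercially pure titanium: E = 108.8 GPa, ρ = 4520 kg/m³
  magnesium alloy: E = 43.02 GPa, ρ = 1770 kg/m³
  bronze: E = 111.5 GPa, ρ = 8810 kg/m³
  magnesium alloy: M = 3.71×10⁻³
  commercially pure titanium: M = 2.31×10⁻³
  bronze: M = 1.20×10⁻³
Magnesium alloy has the largest M.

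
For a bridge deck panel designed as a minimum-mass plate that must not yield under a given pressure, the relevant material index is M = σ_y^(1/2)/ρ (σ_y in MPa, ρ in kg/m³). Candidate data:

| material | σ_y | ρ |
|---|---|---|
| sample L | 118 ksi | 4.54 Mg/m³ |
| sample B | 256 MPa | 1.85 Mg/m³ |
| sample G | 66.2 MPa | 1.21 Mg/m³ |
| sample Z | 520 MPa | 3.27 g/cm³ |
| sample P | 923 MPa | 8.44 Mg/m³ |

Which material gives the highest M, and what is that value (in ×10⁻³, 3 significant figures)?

Putting every candidate on a common basis:
  sample L: σ_y = 813.6 MPa, ρ = 4540 kg/m³
  sample B: σ_y = 256.0 MPa, ρ = 1850 kg/m³
  sample G: σ_y = 66.20 MPa, ρ = 1210 kg/m³
  sample Z: σ_y = 520.0 MPa, ρ = 3270 kg/m³
  sample P: σ_y = 923.0 MPa, ρ = 8440 kg/m³
  sample B: M = 8.65×10⁻³
  sample Z: M = 6.97×10⁻³
  sample G: M = 6.72×10⁻³
  sample L: M = 6.28×10⁻³
  sample P: M = 3.60×10⁻³
The maximum is for sample B.

sample B, M = 8.65×10⁻³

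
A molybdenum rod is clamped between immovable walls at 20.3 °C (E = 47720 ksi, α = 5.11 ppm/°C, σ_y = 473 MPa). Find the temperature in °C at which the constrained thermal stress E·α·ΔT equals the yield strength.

E = 47720 ksi = 329.0 GPa.
E·α·ΔT = 473.0 MPa ⇒ ΔT = 473.0 / (329.0×10³ × 5.11×10⁻⁶) = 281.3 K.
T = 20.3 + 281.3 = 301.6 °C.

302 °C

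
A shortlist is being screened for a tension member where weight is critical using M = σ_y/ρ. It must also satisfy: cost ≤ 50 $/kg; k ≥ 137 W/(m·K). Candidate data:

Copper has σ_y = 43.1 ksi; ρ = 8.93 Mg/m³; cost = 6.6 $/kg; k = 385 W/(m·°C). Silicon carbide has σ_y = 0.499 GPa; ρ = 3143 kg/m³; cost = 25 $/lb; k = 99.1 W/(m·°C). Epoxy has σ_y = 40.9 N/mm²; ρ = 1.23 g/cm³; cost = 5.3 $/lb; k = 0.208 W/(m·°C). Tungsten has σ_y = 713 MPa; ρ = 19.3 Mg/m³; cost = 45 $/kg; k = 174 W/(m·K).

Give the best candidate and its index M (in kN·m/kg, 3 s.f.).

Screen on constraints: cost ≤ 50 $/kg; k ≥ 137 W/(m·K). Survivors: copper, tungsten.
After converting to SI:
  copper: σ_y = 297.2 MPa, ρ = 8930 kg/m³
  tungsten: σ_y = 713.0 MPa, ρ = 19300 kg/m³
  tungsten: M = 36.9 kN·m/kg
  copper: M = 33.3 kN·m/kg
Tungsten ranks first.

tungsten, M = 36.9 kN·m/kg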